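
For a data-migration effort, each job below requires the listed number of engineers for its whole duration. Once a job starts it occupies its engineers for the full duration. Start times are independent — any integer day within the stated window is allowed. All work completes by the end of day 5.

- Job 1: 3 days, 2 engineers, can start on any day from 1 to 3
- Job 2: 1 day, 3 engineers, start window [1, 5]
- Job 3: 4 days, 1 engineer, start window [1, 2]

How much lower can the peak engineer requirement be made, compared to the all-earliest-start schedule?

Early-start peak: d1:6  d2:3  d3:3  d4:1  d5:0 ⇒ 6.
Leveled (Job 1@1, Job 2@5, Job 3@1): d1:3  d2:3  d3:3  d4:1  d5:3 ⇒ 3.
Reduction 6 − 3 = 3.

3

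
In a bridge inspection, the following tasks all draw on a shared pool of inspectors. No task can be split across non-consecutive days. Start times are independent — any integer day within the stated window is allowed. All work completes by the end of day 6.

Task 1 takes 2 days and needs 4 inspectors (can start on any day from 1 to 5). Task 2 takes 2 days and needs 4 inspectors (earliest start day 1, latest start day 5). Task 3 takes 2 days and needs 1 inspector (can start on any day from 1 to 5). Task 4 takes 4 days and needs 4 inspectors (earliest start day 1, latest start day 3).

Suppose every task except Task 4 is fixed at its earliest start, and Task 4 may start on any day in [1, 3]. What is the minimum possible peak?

Task 4@1: d1:13  d2:13  d3:4  d4:4  d5:0  d6:0 → peak 13
Task 4@2: d1:9  d2:13  d3:4  d4:4  d5:4  d6:0 → peak 13
Task 4@3: d1:9  d2:9  d3:4  d4:4  d5:4  d6:4 → peak 9
Best is Task 4@3, peak 9.

9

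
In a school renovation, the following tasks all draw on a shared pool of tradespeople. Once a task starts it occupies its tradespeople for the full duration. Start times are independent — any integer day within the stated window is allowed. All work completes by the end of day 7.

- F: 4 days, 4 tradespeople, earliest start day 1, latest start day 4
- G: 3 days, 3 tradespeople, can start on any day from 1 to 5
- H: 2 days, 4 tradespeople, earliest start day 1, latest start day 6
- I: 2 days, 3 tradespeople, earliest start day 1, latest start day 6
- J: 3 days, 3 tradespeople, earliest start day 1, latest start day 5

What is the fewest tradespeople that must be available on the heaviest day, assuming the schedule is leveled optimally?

Early-start (F@1, G@1, H@1, I@1, J@1) gives peak 17: d1:17  d2:17  d3:10  d4:4  d5:0  d6:0  d7:0.
Shift H→6, I→4, J→5.
Schedule F@1, G@1, H@6, I@4, J@5: d1:7  d2:7  d3:7  d4:7  d5:6  d6:7  d7:7 — peak 7.
Total tradesperson-days = 48 over 7 days ⇒ peak ≥ ⌈48/7⌉ = 7, so 7 is optimal.

7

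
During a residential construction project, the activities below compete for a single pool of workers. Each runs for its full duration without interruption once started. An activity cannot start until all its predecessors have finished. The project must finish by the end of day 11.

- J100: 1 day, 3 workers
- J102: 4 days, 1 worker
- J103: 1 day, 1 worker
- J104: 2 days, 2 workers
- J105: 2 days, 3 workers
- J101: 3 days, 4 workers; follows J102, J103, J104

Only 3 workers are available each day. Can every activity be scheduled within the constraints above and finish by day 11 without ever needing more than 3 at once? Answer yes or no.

The minimum achievable peak is 4; 3 < 4, so no feasible schedule stays within the cap.

no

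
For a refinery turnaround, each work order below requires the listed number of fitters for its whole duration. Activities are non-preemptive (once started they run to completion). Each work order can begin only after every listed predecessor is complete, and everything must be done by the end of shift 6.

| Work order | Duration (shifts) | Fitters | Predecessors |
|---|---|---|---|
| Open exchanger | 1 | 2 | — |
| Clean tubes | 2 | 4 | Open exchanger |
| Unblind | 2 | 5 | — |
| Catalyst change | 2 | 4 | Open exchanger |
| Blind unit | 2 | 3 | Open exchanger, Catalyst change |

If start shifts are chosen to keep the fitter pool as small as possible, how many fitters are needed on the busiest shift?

Early-start (Open exchanger@1, Clean tubes@2, Unblind@1, Catalyst change@2, Blind unit@4) gives peak 13: s1:7  s2:13  s3:8  s4:3  s5:3  s6:0.
Shift Clean tubes→5, Catalyst change→3, Blind unit→5.
Schedule Open exchanger@1, Clean tubes@5, Unblind@1, Catalyst change@3, Blind unit@5: s1:7  s2:5  s3:4  s4:4  s5:7  s6:7 — peak 7.

7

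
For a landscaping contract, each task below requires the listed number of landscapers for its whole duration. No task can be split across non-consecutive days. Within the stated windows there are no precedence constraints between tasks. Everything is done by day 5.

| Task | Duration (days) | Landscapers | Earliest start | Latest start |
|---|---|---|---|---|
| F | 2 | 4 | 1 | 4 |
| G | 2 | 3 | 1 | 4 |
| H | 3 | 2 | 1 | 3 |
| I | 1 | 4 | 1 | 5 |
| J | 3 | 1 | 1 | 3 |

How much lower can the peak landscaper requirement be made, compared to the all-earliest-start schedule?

8

Early-start peak: d1:14  d2:10  d3:3  d4:0  d5:0 ⇒ 14.
Leveled (F@1, G@3, H@1, I@5, J@3): d1:6  d2:6  d3:6  d4:4  d5:5 ⇒ 6.
Reduction 14 − 6 = 8.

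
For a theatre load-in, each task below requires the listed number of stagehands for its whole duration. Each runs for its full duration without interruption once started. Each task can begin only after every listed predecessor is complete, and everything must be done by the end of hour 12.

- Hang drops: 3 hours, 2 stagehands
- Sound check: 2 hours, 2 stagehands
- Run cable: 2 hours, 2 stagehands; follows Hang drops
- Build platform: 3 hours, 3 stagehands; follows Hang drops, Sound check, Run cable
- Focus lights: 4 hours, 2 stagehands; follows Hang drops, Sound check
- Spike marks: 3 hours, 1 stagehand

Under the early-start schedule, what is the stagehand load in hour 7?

At early start, hour 7 has: Build platform, Focus lights.
Demand: 3 + 2 = 5.

5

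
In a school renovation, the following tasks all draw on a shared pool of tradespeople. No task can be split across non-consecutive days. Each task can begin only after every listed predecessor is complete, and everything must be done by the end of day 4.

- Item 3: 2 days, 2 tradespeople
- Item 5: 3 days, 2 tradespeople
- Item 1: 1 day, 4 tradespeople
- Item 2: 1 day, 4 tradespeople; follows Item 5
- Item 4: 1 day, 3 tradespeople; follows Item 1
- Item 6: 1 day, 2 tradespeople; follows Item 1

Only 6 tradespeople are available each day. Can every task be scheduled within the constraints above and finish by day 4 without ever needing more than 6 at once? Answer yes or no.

Schedule Item 3@3, Item 5@1, Item 1@1, Item 2@4, Item 4@2, Item 6@3: d1:6  d2:5  d3:6  d4:6 — peak 6 ≤ 6.

yes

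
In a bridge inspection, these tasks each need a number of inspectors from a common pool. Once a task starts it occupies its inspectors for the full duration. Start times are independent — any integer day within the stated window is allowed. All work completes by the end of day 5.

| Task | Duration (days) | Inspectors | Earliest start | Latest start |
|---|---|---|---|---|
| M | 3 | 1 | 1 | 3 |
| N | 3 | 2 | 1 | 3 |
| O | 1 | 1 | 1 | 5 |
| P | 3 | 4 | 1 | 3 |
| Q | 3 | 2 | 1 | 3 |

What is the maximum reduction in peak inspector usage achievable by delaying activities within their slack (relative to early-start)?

1

Early-start peak: d1:10  d2:9  d3:9  d4:0  d5:0 ⇒ 10.
Leveled (M@1, N@1, O@1, P@1, Q@2): d1:8  d2:9  d3:9  d4:2  d5:0 ⇒ 9.
Reduction 10 − 9 = 1.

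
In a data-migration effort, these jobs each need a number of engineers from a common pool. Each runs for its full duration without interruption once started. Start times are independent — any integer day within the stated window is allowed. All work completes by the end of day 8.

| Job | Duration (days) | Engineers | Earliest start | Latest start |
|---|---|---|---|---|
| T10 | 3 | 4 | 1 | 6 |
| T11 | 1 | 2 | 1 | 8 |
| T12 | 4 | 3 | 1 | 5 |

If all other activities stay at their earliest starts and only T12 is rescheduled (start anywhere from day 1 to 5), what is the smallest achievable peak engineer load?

6

T12@1: d1:9  d2:7  d3:7  d4:3  d5:0  d6:0  d7:0  d8:0 → peak 9
T12@2: d1:6  d2:7  d3:7  d4:3  d5:3  d6:0  d7:0  d8:0 → peak 7
T12@3: d1:6  d2:4  d3:7  d4:3  d5:3  d6:3  d7:0  d8:0 → peak 7
T12@4: d1:6  d2:4  d3:4  d4:3  d5:3  d6:3  d7:3  d8:0 → peak 6
T12@5: d1:6  d2:4  d3:4  d4:0  d5:3  d6:3  d7:3  d8:3 → peak 6
Best is T12@4, peak 6.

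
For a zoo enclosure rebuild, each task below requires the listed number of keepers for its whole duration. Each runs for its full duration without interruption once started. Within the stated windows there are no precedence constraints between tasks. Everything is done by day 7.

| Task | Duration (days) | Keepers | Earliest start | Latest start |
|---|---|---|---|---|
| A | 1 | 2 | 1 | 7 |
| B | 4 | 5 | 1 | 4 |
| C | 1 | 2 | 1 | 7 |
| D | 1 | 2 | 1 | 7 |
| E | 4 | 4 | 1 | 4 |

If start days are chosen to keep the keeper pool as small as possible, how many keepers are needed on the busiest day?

9

Early-start (A@1, B@1, C@1, D@1, E@1) gives peak 15: d1:15  d2:9  d3:9  d4:9  d5:0  d6:0  d7:0.
Shift D→2, E→3.
Schedule A@1, B@1, C@1, D@2, E@3: d1:9  d2:7  d3:9  d4:9  d5:4  d6:4  d7:0 — peak 9.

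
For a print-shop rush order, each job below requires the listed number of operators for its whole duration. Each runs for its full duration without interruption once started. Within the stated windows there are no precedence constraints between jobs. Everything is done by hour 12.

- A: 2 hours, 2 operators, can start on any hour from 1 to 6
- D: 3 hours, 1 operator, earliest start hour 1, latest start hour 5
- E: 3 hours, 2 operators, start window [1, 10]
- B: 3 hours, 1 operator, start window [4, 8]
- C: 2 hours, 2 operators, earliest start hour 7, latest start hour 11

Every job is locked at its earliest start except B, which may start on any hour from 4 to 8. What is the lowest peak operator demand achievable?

5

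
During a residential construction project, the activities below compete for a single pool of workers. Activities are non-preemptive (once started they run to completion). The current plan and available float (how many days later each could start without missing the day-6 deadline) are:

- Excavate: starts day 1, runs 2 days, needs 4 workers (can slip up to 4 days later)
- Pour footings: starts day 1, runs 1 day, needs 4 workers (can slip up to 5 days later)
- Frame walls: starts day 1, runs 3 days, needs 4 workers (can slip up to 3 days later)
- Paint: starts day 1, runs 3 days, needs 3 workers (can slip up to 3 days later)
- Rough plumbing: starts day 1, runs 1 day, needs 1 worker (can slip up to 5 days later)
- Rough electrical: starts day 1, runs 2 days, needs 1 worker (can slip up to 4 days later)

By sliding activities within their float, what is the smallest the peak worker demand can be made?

Early-start (Excavate@1, Pour footings@1, Frame walls@1, Paint@1, Rough plumbing@1, Rough electrical@1) gives peak 17: d1:17  d2:12  d3:7  d4:0  d5:0  d6:0.
Shift Pour footings→3, Frame walls→4, Rough plumbing→4, Rough electrical→4.
Schedule Excavate@1, Pour footings@3, Frame walls@4, Paint@1, Rough plumbing@4, Rough electrical@4: d1:7  d2:7  d3:7  d4:6  d5:5  d6:4 — peak 7.

7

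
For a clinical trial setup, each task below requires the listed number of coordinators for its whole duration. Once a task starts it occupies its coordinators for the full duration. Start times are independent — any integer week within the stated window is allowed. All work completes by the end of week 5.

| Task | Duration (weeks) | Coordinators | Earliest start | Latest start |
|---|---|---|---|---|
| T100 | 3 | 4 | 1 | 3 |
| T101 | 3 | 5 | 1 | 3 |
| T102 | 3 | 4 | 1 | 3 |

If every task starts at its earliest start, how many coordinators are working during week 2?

At early start, week 2 has: T100, T101, T102.
Demand: 4 + 5 + 4 = 13.

13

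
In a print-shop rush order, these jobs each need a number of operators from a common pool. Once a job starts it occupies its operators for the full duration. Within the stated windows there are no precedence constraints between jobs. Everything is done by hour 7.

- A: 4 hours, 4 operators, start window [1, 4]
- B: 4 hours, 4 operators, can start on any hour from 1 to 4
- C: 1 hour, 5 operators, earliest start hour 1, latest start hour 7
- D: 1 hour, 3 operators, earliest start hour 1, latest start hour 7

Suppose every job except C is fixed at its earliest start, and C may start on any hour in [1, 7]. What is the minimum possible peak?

C@1: h1:16  h2:8  h3:8  h4:8  h5:0  h6:0  h7:0 → peak 16
C@2: h1:11  h2:13  h3:8  h4:8  h5:0  h6:0  h7:0 → peak 13
C@3: h1:11  h2:8  h3:13  h4:8  h5:0  h6:0  h7:0 → peak 13
C@4: h1:11  h2:8  h3:8  h4:13  h5:0  h6:0  h7:0 → peak 13
C@5: h1:11  h2:8  h3:8  h4:8  h5:5  h6:0  h7:0 → peak 11
C@6: h1:11  h2:8  h3:8  h4:8  h5:0  h6:5  h7:0 → peak 11
C@7: h1:11  h2:8  h3:8  h4:8  h5:0  h6:0  h7:5 → peak 11
Best is C@5, peak 11.

11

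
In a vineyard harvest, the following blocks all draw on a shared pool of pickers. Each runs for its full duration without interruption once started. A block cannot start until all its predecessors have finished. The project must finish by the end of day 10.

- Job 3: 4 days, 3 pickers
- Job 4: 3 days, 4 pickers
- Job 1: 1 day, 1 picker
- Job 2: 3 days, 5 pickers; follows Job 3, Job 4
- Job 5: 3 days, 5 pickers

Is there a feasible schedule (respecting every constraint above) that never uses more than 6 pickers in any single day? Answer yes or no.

no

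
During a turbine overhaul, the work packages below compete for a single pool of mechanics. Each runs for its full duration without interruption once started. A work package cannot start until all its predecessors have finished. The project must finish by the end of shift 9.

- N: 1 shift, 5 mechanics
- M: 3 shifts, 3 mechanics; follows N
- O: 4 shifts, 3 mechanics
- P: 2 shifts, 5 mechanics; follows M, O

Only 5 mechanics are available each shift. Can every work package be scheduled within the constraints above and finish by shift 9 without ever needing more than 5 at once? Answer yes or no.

The minimum achievable peak is 6; 5 < 6, so no feasible schedule stays within the cap.

no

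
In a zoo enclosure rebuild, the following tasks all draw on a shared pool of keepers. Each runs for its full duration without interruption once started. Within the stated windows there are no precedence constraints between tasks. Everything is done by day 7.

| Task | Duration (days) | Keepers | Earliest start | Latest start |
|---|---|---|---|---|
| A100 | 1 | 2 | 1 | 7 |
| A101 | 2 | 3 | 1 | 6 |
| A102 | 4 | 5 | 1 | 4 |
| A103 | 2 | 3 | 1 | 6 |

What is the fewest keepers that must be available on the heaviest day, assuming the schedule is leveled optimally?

6

Early-start (A100@1, A101@1, A102@1, A103@1) gives peak 13: d1:13  d2:11  d3:5  d4:5  d5:0  d6:0  d7:0.
Shift A102→4, A103→2.
Schedule A100@1, A101@1, A102@4, A103@2: d1:5  d2:6  d3:3  d4:5  d5:5  d6:5  d7:5 — peak 6.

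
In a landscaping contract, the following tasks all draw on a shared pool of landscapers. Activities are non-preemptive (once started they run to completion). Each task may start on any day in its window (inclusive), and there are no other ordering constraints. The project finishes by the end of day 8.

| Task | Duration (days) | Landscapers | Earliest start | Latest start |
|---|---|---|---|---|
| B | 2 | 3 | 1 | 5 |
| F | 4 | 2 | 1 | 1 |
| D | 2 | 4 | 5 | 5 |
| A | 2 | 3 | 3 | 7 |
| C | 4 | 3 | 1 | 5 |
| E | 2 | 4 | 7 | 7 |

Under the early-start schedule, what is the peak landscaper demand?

Early-start schedule: B@1, F@1, D@5, A@3, C@1, E@7.
Load per day: day 1: 8, day 2: 8, day 3: 8, day 4: 8, day 5: 4, day 6: 4, day 7: 4, day 8: 4.
Peak is 8.

8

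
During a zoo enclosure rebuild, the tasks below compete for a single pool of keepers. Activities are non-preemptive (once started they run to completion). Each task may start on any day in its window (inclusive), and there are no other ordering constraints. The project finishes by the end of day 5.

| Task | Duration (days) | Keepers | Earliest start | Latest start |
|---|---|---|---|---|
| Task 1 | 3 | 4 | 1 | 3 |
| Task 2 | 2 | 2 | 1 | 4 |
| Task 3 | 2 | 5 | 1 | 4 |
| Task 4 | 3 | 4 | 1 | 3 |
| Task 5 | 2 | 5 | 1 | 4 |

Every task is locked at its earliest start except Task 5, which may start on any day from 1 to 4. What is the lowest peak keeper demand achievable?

15

Task 5@1: d1:20  d2:20  d3:8  d4:0  d5:0 → peak 20
Task 5@2: d1:15  d2:20  d3:13  d4:0  d5:0 → peak 20
Task 5@3: d1:15  d2:15  d3:13  d4:5  d5:0 → peak 15
Task 5@4: d1:15  d2:15  d3:8  d4:5  d5:5 → peak 15
Best is Task 5@3, peak 15.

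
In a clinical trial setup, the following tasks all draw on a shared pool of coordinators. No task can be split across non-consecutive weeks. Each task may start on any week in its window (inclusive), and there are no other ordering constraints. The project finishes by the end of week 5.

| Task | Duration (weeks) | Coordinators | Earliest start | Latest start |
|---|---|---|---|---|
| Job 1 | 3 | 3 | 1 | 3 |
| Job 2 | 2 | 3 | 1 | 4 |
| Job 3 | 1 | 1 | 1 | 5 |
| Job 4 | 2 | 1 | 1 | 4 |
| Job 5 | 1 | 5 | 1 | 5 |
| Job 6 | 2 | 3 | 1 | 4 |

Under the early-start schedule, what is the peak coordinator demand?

16

Early-start schedule: Job 1@1, Job 2@1, Job 3@1, Job 4@1, Job 5@1, Job 6@1.
Load per week: week 1: 16, week 2: 10, week 3: 3, week 4: 0, week 5: 0.
Peak is 16.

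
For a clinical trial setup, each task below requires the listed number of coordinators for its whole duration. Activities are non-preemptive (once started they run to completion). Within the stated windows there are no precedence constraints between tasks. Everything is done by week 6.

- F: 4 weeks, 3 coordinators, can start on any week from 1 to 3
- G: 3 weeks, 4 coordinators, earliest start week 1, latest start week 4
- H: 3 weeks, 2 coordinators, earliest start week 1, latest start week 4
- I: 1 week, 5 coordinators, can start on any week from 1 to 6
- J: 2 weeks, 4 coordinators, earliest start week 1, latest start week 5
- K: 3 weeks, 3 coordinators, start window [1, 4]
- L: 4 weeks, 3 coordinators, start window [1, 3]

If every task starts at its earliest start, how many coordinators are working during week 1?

At early start, week 1 has: F, G, H, I, J, K, L.
Demand: 3 + 4 + 2 + 5 + 4 + 3 + 3 = 24.

24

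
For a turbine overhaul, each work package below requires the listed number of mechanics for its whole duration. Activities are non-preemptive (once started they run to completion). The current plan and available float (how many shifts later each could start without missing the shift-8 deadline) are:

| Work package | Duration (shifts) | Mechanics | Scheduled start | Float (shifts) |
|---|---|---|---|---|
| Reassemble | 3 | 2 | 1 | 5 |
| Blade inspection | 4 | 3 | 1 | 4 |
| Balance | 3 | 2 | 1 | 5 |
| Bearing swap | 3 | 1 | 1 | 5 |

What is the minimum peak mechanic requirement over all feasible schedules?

4

Early-start (Reassemble@1, Blade inspection@1, Balance@1, Bearing swap@1) gives peak 8: s1:8  s2:8  s3:8  s4:3  s5:0  s6:0  s7:0  s8:0.
Shift Blade inspection→4, Bearing swap→4.
Schedule Reassemble@1, Blade inspection@4, Balance@1, Bearing swap@4: s1:4  s2:4  s3:4  s4:4  s5:4  s6:4  s7:3  s8:0 — peak 4.
Total mechanic-shifts = 27 over 8 shifts ⇒ peak ≥ ⌈27/8⌉ = 4, so 4 is optimal.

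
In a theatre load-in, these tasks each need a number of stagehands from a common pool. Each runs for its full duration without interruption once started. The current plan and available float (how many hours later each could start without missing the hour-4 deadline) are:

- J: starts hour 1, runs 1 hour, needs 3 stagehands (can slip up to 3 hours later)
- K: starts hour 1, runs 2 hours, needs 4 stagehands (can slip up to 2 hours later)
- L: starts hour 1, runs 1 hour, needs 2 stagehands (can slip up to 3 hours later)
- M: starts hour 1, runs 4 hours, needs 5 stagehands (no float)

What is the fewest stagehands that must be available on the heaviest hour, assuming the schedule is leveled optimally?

9

Early-start (J@1, K@1, L@1, M@1) gives peak 14: h1:14  h2:9  h3:5  h4:5.
Shift K→2, L→4.
Schedule J@1, K@2, L@4, M@1: h1:8  h2:9  h3:9  h4:7 — peak 9.
Total stagehand-hours = 33 over 4 hours ⇒ peak ≥ ⌈33/4⌉ = 9, so 9 is optimal.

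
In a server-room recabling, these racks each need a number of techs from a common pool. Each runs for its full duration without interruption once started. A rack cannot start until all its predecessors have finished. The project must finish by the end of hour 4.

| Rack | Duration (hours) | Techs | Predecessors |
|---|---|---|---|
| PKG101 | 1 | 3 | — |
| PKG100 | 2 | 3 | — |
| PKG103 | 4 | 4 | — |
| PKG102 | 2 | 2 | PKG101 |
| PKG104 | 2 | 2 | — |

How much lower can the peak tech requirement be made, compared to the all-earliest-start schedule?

Early-start peak: h1:12  h2:11  h3:6  h4:4 ⇒ 12.
Leveled (PKG101@1, PKG100@2, PKG103@1, PKG102@3, PKG104@1): h1:9  h2:9  h3:9  h4:6 ⇒ 9.
Reduction 12 − 9 = 3.

3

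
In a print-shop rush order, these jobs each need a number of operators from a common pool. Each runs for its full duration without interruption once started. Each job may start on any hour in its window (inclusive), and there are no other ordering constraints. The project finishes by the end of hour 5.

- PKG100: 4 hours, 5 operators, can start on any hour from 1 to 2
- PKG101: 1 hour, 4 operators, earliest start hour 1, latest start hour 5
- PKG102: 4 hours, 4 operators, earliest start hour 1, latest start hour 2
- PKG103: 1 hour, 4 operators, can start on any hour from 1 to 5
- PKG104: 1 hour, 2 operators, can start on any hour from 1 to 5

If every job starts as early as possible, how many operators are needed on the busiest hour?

Early-start schedule: PKG100@1, PKG101@1, PKG102@1, PKG103@1, PKG104@1.
Load per hour: hour 1: 19, hour 2: 9, hour 3: 9, hour 4: 9, hour 5: 0.
Peak is 19.

19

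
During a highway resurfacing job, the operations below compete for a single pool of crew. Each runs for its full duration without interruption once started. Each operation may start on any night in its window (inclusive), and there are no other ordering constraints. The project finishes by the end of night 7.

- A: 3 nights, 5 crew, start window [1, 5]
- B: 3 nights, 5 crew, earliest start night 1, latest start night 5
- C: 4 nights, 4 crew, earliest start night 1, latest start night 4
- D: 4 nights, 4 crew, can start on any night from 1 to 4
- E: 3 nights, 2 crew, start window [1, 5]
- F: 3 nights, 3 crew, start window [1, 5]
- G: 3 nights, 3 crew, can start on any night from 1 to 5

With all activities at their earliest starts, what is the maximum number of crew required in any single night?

Early-start schedule: A@1, B@1, C@1, D@1, E@1, F@1, G@1.
Load per night: night 1: 26, night 2: 26, night 3: 26, night 4: 8, night 5: 0, night 6: 0, night 7: 0.
Peak is 26.

26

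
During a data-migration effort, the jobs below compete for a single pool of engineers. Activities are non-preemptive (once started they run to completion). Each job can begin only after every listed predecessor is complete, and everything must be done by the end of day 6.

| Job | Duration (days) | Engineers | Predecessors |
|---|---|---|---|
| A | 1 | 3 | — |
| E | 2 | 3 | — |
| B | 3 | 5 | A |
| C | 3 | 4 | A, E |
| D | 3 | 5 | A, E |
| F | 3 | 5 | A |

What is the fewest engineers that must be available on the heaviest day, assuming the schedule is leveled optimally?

19

Schedule A@1, E@1, B@2, C@3, D@3, F@2: d1:6  d2:13  d3:19  d4:19  d5:9  d6:0 — peak 19.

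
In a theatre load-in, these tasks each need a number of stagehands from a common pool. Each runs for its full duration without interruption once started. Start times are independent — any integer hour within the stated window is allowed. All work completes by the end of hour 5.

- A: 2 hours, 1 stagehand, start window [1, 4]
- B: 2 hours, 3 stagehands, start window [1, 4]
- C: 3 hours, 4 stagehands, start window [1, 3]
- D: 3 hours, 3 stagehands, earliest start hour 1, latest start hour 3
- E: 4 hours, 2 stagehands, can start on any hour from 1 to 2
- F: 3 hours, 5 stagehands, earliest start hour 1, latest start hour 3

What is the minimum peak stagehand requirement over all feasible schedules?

Early-start (A@1, B@1, C@1, D@1, E@1, F@1) gives peak 18: h1:18  h2:18  h3:14  h4:2  h5:0.
Shift F→3.
Schedule A@1, B@1, C@1, D@1, E@1, F@3: h1:13  h2:13  h3:14  h4:7  h5:5 — peak 14.

14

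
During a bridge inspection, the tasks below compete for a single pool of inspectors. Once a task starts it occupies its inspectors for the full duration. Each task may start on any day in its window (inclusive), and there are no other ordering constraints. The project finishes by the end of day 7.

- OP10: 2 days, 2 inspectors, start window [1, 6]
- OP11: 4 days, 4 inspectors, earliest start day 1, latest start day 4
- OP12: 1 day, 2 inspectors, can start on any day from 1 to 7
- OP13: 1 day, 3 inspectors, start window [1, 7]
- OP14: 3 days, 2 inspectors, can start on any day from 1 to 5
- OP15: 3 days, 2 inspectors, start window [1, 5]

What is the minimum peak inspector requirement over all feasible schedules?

6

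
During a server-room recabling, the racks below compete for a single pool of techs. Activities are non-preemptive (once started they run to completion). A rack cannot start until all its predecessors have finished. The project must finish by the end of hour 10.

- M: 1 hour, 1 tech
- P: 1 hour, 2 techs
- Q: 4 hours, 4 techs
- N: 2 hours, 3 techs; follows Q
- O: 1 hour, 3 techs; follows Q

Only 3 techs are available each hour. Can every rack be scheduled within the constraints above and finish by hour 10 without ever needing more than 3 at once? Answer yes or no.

no

The minimum achievable peak is 4; 3 < 4, so no feasible schedule stays within the cap.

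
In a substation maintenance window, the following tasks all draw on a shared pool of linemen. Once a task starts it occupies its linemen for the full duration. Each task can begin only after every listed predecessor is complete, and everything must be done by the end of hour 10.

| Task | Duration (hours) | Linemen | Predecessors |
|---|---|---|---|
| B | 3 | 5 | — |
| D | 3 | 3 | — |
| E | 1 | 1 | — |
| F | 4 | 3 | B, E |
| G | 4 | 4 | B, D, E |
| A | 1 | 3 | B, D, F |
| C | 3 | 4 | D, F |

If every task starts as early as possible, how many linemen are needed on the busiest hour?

Early-start schedule: B@1, D@1, E@1, F@4, G@4, A@8, C@8.
Load per hour: hour 1: 9, hour 2: 8, hour 3: 8, hour 4: 7, hour 5: 7, hour 6: 7, hour 7: 7, hour 8: 7, hour 9: 4, hour 10: 4.
Peak is 9.

9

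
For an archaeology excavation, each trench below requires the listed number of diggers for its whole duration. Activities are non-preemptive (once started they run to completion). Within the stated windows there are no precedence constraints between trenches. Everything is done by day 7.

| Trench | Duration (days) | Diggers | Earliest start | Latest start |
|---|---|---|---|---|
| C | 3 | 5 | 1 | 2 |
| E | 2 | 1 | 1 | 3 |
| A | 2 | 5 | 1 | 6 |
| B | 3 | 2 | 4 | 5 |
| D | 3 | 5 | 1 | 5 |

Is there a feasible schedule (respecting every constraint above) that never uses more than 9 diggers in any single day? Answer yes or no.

no

The minimum achievable peak is 10; 9 < 10, so no feasible schedule stays within the cap.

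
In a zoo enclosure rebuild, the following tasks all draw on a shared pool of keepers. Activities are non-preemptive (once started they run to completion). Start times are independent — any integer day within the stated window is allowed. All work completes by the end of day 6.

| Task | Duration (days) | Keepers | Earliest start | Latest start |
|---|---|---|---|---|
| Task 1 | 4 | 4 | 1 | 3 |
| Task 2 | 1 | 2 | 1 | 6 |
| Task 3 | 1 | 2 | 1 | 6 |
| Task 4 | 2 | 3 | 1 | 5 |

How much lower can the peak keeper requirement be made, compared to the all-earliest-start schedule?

6

Early-start peak: d1:11  d2:7  d3:4  d4:4  d5:0  d6:0 ⇒ 11.
Leveled (Task 1@1, Task 2@5, Task 3@6, Task 4@5): d1:4  d2:4  d3:4  d4:4  d5:5  d6:5 ⇒ 5.
Reduction 11 − 5 = 6.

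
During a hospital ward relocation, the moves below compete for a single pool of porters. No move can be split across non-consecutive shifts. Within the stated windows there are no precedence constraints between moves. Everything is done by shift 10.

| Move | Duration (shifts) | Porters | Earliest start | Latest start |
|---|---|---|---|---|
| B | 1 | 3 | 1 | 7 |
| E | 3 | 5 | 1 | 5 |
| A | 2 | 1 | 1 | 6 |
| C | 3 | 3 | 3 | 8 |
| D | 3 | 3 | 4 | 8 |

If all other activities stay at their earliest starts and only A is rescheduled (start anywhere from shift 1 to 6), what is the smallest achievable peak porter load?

A@1: s1:9  s2:6  s3:8  s4:6  s5:6  s6:3  s7:0  s8:0  s9:0  s10:0 → peak 9
A@2: s1:8  s2:6  s3:9  s4:6  s5:6  s6:3  s7:0  s8:0  s9:0  s10:0 → peak 9
A@3: s1:8  s2:5  s3:9  s4:7  s5:6  s6:3  s7:0  s8:0  s9:0  s10:0 → peak 9
A@4: s1:8  s2:5  s3:8  s4:7  s5:7  s6:3  s7:0  s8:0  s9:0  s10:0 → peak 8
A@5: s1:8  s2:5  s3:8  s4:6  s5:7  s6:4  s7:0  s8:0  s9:0  s10:0 → peak 8
A@6: s1:8  s2:5  s3:8  s4:6  s5:6  s6:4  s7:1  s8:0  s9:0  s10:0 → peak 8
Best is A@4, peak 8.

8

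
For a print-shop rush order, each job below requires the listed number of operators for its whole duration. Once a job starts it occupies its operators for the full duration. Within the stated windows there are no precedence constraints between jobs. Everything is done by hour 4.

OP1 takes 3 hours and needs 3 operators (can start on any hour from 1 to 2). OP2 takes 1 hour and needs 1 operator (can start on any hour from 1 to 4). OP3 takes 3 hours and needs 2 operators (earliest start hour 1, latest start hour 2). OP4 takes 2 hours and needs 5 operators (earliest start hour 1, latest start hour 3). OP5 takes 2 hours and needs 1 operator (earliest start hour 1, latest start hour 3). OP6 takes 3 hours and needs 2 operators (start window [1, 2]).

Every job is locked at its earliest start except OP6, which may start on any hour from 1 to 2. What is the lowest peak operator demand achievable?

13

OP6@1: h1:14  h2:13  h3:7  h4:0 → peak 14
OP6@2: h1:12  h2:13  h3:7  h4:2 → peak 13
Best is OP6@2, peak 13.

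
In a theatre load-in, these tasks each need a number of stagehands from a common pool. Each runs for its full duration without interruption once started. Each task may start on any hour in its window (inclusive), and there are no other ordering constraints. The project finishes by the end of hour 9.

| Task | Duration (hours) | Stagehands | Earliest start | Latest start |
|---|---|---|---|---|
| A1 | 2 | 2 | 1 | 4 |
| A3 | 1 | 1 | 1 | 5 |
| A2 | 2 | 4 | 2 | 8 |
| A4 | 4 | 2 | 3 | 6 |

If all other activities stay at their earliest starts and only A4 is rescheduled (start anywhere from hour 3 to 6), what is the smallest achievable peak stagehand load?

A4@3: h1:3  h2:6  h3:6  h4:2  h5:2  h6:2  h7:0  h8:0  h9:0 → peak 6
A4@4: h1:3  h2:6  h3:4  h4:2  h5:2  h6:2  h7:2  h8:0  h9:0 → peak 6
A4@5: h1:3  h2:6  h3:4  h4:0  h5:2  h6:2  h7:2  h8:2  h9:0 → peak 6
A4@6: h1:3  h2:6  h3:4  h4:0  h5:0  h6:2  h7:2  h8:2  h9:2 → peak 6
Best is A4@3, peak 6.

6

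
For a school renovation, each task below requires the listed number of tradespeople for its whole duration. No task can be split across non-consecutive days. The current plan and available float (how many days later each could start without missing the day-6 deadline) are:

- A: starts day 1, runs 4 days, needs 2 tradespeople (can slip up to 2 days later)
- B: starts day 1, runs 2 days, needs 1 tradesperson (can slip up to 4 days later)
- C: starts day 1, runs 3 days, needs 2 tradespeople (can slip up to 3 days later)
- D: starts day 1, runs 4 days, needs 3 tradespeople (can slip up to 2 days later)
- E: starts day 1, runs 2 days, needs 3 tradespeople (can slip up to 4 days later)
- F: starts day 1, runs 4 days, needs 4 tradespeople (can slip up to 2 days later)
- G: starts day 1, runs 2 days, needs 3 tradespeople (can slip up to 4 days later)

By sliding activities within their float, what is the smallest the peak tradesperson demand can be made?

Early-start (A@1, B@1, C@1, D@1, E@1, F@1, G@1) gives peak 18: d1:18  d2:18  d3:11  d4:9  d5:0  d6:0.
Shift F→3, G→5.
Schedule A@1, B@1, C@1, D@1, E@1, F@3, G@5: d1:11  d2:11  d3:11  d4:9  d5:7  d6:7 — peak 11.

11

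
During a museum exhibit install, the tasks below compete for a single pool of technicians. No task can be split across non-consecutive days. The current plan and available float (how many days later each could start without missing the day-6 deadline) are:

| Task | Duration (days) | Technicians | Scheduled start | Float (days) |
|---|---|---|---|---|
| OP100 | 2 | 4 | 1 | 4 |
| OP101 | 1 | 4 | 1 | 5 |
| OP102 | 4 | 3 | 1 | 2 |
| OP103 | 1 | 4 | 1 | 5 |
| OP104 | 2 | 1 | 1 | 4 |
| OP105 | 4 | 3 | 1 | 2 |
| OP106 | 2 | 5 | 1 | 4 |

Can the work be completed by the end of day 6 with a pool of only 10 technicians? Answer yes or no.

yes

Schedule OP100@1, OP101@3, OP102@1, OP103@4, OP104@1, OP105@3, OP106@5: d1:8  d2:8  d3:10  d4:10  d5:8  d6:8 — peak 10 ≤ 10.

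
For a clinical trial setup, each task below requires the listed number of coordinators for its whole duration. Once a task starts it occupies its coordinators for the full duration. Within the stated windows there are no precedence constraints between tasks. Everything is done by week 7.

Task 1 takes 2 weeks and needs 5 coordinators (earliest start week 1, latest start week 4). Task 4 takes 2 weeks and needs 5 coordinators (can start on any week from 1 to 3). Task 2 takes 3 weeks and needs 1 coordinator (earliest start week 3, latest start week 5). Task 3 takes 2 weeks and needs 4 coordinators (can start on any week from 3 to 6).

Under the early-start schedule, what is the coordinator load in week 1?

At early start, week 1 has: Task 1, Task 4.
Demand: 5 + 5 = 10.

10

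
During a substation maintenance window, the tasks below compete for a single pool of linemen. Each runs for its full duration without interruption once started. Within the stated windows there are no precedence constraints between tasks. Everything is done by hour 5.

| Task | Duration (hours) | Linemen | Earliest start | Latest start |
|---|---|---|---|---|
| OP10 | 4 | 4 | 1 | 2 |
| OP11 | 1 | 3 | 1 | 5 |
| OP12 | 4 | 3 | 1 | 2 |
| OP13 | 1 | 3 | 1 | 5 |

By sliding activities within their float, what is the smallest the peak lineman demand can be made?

Early-start (OP10@1, OP11@1, OP12@1, OP13@1) gives peak 13: h1:13  h2:7  h3:7  h4:7  h5:0.
Shift OP12→2, OP13→5.
Schedule OP10@1, OP11@1, OP12@2, OP13@5: h1:7  h2:7  h3:7  h4:7  h5:6 — peak 7.
Total lineman-hours = 34 over 5 hours ⇒ peak ≥ ⌈34/5⌉ = 7, so 7 is optimal.

7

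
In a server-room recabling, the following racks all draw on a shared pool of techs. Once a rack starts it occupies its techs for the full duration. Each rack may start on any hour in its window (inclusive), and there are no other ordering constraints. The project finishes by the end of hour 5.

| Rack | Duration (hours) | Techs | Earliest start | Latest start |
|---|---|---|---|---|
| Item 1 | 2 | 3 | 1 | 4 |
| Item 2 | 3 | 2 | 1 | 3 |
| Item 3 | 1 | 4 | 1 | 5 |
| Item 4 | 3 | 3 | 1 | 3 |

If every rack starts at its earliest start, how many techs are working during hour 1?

12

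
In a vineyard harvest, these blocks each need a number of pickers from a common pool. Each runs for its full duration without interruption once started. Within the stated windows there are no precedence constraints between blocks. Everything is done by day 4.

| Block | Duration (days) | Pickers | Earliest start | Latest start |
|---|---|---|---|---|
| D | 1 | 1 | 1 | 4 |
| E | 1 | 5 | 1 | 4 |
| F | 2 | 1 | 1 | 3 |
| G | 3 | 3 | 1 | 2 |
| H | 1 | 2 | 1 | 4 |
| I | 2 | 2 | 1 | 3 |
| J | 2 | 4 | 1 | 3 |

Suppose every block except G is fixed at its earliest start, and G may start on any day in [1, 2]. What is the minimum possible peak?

G@1: d1:18  d2:10  d3:3  d4:0 → peak 18
G@2: d1:15  d2:10  d3:3  d4:3 → peak 15
Best is G@2, peak 15.

15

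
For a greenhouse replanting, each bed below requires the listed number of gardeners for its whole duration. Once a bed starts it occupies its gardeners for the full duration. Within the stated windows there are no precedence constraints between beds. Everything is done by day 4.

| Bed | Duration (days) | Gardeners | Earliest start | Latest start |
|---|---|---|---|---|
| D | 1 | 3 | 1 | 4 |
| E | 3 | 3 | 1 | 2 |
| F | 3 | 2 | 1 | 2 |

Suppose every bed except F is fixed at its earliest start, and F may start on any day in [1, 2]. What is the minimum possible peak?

F@1: d1:8  d2:5  d3:5  d4:0 → peak 8
F@2: d1:6  d2:5  d3:5  d4:2 → peak 6
Best is F@2, peak 6.

6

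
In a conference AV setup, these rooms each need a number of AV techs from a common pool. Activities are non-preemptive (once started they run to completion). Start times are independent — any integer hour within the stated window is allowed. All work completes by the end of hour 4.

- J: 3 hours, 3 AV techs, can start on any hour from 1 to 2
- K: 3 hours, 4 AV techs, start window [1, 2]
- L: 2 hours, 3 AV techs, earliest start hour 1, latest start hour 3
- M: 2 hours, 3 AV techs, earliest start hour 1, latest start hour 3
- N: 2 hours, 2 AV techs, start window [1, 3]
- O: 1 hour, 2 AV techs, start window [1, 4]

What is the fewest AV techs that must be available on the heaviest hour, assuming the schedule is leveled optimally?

Early-start (J@1, K@1, L@1, M@1, N@1, O@1) gives peak 17: h1:17  h2:15  h3:7  h4:0.
Shift M→3, O→3.
Schedule J@1, K@1, L@1, M@3, N@1, O@3: h1:12  h2:12  h3:12  h4:3 — peak 12.

12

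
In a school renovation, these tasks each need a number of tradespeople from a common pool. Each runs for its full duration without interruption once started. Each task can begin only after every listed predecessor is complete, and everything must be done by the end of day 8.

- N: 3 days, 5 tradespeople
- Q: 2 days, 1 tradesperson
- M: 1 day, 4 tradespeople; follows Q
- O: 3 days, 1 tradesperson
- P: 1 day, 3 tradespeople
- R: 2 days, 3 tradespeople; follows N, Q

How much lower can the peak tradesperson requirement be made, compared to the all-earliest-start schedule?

Early-start peak: d1:10  d2:7  d3:10  d4:3  d5:3  d6:0  d7:0  d8:0 ⇒ 10.
Leveled (N@1, Q@4, M@6, O@4, P@4, R@7): d1:5  d2:5  d3:5  d4:5  d5:2  d6:5  d7:3  d8:3 ⇒ 5.
Reduction 10 − 5 = 5.

5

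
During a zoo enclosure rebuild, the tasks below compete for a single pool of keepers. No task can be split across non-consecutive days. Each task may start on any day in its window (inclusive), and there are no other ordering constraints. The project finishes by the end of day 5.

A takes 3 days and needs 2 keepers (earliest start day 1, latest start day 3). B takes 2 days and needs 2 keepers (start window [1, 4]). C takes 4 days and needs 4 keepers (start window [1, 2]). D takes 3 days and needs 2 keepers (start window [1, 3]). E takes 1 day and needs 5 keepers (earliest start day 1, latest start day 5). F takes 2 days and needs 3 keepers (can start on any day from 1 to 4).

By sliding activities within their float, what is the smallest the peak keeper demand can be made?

Early-start (A@1, B@1, C@1, D@1, E@1, F@1) gives peak 18: d1:18  d2:13  d3:8  d4:4  d5:0.
Shift C→2, D→3, F→4.
Schedule A@1, B@1, C@2, D@3, E@1, F@4: d1:9  d2:8  d3:8  d4:9  d5:9 — peak 9.
Total keeper-days = 43 over 5 days ⇒ peak ≥ ⌈43/5⌉ = 9, so 9 is optimal.

9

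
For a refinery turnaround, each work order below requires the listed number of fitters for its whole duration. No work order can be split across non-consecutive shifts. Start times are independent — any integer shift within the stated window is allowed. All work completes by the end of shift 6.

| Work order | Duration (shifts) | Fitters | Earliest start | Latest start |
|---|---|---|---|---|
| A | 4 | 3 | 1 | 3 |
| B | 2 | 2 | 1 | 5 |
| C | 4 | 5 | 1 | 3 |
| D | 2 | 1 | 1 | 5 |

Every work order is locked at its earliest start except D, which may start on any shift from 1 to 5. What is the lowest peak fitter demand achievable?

D@1: s1:11  s2:11  s3:8  s4:8  s5:0  s6:0 → peak 11
D@2: s1:10  s2:11  s3:9  s4:8  s5:0  s6:0 → peak 11
D@3: s1:10  s2:10  s3:9  s4:9  s5:0  s6:0 → peak 10
D@4: s1:10  s2:10  s3:8  s4:9  s5:1  s6:0 → peak 10
D@5: s1:10  s2:10  s3:8  s4:8  s5:1  s6:1 → peak 10
Best is D@3, peak 10.

10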